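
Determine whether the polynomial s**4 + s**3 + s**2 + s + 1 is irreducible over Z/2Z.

Yes

Write P(s) = s**4 + s**3 + s**2 + s + 1.
Check for roots in Z/2Z: P(0) = 1; P(1) = 1.
No roots, so no linear factors.
Monic irreducibles of degree 2 over GF(2): s**2 + s + 1.
None of them divide P (all give nonzero remainder).
No irreducible factor of degree ≤ 2 exists, so P is irreducible over GF(2).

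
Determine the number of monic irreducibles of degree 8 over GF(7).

720300

The number of monic irreducibles of degree 8 over GF(7) is (1/8)·Σ_{d∣8} μ(8/d) 7^d.
Divisors of 8: 1, 2, 4, 8; μ(8/d) for each: 0, 0, -1, 1.
Σ = − 7^4 + 7^8 = 5762400.
N = 5762400/8 = 720300.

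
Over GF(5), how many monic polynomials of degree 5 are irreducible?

The number of monic irreducibles of degree 5 over GF(5) is (1/5)·Σ_{d∣5} μ(5/d) 5^d.
Divisors of 5: 1, 5; μ(5/d) for each: -1, 1.
Σ = − 5^1 + 5^5 = 3120.
N = 3120/5 = 624.

624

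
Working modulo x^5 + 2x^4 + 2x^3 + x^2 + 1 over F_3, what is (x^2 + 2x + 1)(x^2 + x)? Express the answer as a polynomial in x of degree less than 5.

Multiply in F_3[x]: (x^2 + 2x + 1)·(x^2 + x) = x^4 + x.
Reduced: x^4 + x.

x^4 + x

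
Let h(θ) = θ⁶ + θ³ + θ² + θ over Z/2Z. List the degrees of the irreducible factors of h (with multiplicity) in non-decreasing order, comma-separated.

Roots in Z/2Z: h(0) = 0 → root; h(1) = 0 → root.
Linear factors from roots: (θ), (θ + 1).
Complete factorization: h(θ) = (θ)·(θ + 1)^2·(θ³ + θ + 1).
Factor degrees with multiplicity: 1 + 1 + 1 + 3 = 6.

1, 1, 1, 3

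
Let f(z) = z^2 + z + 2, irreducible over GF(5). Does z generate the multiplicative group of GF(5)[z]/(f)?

Yes

|GF(5^2)^×| = 5^2 − 1 = 24. Prime factorization: 24 = 2^3·3.
f is primitive ⇔ z has order 24 in GF(5)[z]/(f), i.e. z^(24/q) ≠ 1 for each prime q | 24.
z^(12) mod f = 4.
z^(8) mod f = 3z + 1.
None equal 1, so z has full order 24; f is primitive.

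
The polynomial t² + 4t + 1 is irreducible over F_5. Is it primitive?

Write f(t) = t² + 4t + 1.
|GF(5^2)^×| = 5^2 − 1 = 24. Prime factorization: 24 = 2^3·3.
f is primitive ⇔ t has order 24 in GF(5)[t]/(f), i.e. t^(24/q) ≠ 1 for each prime q | 24.
t^(12) mod f = 1
t^(8) mod f = t + 4.
Since t^(12) = 1, the order of t divides 12 < 24; not primitive.

No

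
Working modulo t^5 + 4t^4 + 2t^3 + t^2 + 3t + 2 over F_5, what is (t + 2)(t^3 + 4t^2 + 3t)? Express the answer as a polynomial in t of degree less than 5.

Multiply in F_5[t]: (t + 2)·(t^3 + 4t^2 + 3t) = t^4 + t^3 + t^2 + t.
Reduced: t^4 + t^3 + t^2 + t.

t^4 + t^3 + t^2 + t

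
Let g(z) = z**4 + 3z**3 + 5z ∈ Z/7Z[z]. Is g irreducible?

No

Check for roots in Z/7Z: g(0) = 0 → root; g(1) = 2; g(2) = 1; g(3) = 2; g(4) = 6; g(5) = 3; g(6) = 0 → root.
g(0) = 0, so (z) divides g(z); g is reducible.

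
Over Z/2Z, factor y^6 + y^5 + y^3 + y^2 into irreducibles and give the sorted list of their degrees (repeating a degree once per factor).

1, 1, 1, 1, 2

Write h(y) = y^6 + y^5 + y^3 + y^2.
Roots in Z/2Z: h(0) = 0 → root; h(1) = 0 → root.
Linear factors from roots: (y), (y + 1).
Complete factorization: h(y) = (y)^2·(y + 1)^2·(y^2 + y + 1).
Factor degrees with multiplicity: 1 + 1 + 1 + 1 + 2 = 6.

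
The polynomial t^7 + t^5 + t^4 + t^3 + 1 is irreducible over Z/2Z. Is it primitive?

Write f(t) = t^7 + t^5 + t^4 + t^3 + 1.
|GF(2^7)^×| = 2^7 − 1 = 127. Prime factorization: 127 = 127.
f is primitive ⇔ t has order 127 in GF(2)[t]/(f), i.e. t^(127/q) ≠ 1 for each prime q | 127.
t^(1) mod f = t.
None equal 1, so t has full order 127; f is primitive.

Yes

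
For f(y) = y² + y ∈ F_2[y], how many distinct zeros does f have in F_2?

2

Evaluate at each of the 2 elements of F_2:
f(0) = 0 → root; f(1) = 0 → root.
Roots: {0, 1}.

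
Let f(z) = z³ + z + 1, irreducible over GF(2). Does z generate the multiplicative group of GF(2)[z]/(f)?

Yes

|GF(2^3)^×| = 2^3 − 1 = 7. Prime factorization: 7 = 7.
f is primitive ⇔ z has order 7 in GF(2)[z]/(f), i.e. z^(7/q) ≠ 1 for each prime q | 7.
z^(1) mod f = z.
None equal 1, so z has full order 7; f is primitive.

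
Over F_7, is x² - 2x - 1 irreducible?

Write f(x) = x² - 2x - 1.
Check for roots in F_7: f(0) = 6; f(1) = 5; f(2) = 6; f(3) = 2; f(4) = 0 → root; f(5) = 0 → root; f(6) = 2.
f(4) = 0, so (x − 4) divides f(x); f is reducible.

No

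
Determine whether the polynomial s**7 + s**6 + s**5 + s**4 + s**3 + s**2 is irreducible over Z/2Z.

No

Write P(s) = s**7 + s**6 + s**5 + s**4 + s**3 + s**2.
Check for roots in Z/2Z: P(0) = 0 → root; P(1) = 0 → root.
P(0) = 0, so (s) divides P(s); P is reducible.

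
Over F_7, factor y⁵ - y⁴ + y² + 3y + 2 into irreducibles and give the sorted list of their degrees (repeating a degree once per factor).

Write f(y) = y⁵ - y⁴ + y² + 3y + 2.
Linear factors from roots: (y - 2), (y - 3), (y + 3).
Complete factorization: f(y) = (y + 3)·(y - 3)·(y - 2)·(y² + y - 3).
Factor degrees with multiplicity: 1 + 1 + 1 + 2 = 5.

1, 1, 1, 2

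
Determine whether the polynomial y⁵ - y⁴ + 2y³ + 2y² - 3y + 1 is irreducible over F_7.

No

Write h(y) = y⁵ - y⁴ + 2y³ + 2y² - 3y + 1.
Check for roots in F_7: h(0) = 1; h(1) = 2; h(2) = 0 → root; h(3) = 2; h(4) = 0 → root; h(5) = 0 → root; h(6) = 2.
h(2) = 0, so (y − 2) divides h(y); h is reducible.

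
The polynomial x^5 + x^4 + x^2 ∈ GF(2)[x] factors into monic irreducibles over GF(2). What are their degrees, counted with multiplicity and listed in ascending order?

Write f(x) = x^5 + x^4 + x^2.
Roots in GF(2): f(0) = 0 → root; f(1) = 1.
Linear factors from roots: (x).
Complete factorization: f(x) = (x)^2·(x^3 + x^2 + 1).
Factor degrees with multiplicity: 1 + 1 + 3 = 5.

1, 1, 3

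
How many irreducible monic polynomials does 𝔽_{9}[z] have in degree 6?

88440

The number of monic irreducibles of degree 6 over GF(9) is (1/6)·Σ_{d∣6} μ(6/d) 9^d.
Divisors of 6: 1, 2, 3, 6; μ(6/d) for each: 1, -1, -1, 1.
Σ = 9^1 − 9^2 − 9^3 + 9^6 = 530640.
N = 530640/6 = 88440.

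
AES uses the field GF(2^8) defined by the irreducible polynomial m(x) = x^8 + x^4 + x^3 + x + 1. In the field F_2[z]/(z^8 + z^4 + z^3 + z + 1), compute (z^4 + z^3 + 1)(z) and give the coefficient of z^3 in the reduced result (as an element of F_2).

Multiply in F_2[z]: (z^4 + z^3 + 1)·(z) = z^5 + z^4 + z.
Reduced: z^5 + z^4 + z.

0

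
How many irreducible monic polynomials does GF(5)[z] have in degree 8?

48750

By the necklace-counting formula, N_5(8) = (1/8) Σ_{d|8} μ(8/d)·5^d.
Divisors of 8: 1, 2, 4, 8; μ(8/d) for each: 0, 0, -1, 1.
Σ = − 5^4 + 5^8 = 390000.
N = 390000/8 = 48750.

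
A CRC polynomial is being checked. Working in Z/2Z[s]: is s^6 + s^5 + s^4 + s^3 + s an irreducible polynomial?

No

Write f(s) = s^6 + s^5 + s^4 + s^3 + s.
Check for roots in Z/2Z: f(0) = 0 → root; f(1) = 1.
f(0) = 0, so (s) divides f(s); f is reducible.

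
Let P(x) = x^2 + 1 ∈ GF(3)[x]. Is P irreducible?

Check for roots in GF(3): P(0) = 1; P(1) = 2; P(2) = 2.
No roots. A degree-2 polynomial over a field with no linear factor is irreducible.

Yes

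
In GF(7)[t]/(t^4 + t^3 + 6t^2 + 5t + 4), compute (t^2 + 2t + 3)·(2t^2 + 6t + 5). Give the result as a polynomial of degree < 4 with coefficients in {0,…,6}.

t^3 + 4t^2 + 4t

Multiply in GF(7)[t]: (t^2 + 2t + 3)·(2t^2 + 6t + 5) = 2t^4 + 3t^3 + 2t^2 + 1.
Reduce using t^4 ≡ 6t^3 + t^2 + 2t + 3 (mod t^4 + t^3 + 6t^2 + 5t + 4).
Reduced: t^3 + 4t^2 + 4t.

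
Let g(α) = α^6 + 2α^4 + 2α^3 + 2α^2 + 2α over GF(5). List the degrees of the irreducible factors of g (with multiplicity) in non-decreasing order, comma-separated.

1, 2, 3

Roots in GF(5): g(0) = 0 → root; g(1) = 4; g(2) = 4; g(3) = 4; g(4) = 1.
Linear factors from roots: (α).
Complete factorization: g(α) = (α)·(α^2 + 3α + 4)·(α^3 + 2α^2 + 2α + 3).
Factor degrees with multiplicity: 1 + 2 + 3 = 6.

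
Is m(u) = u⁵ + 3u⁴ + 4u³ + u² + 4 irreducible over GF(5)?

Check for roots in GF(5): m(0) = 4; m(1) = 3; m(2) = 0 → root; m(3) = 2; m(4) = 3.
m(2) = 0, so (u − 2) divides m(u); m is reducible.

No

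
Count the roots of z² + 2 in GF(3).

2

Write f(z) = z² + 2.
Evaluate at each of the 3 elements of GF(3):
f(0) = 2; f(1) = 0 → root; f(2) = 0 → root.
Roots: {1, 2}.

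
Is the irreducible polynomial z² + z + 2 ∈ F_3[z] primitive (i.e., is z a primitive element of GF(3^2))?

Write f(z) = z² + z + 2.
|GF(3^2)^×| = 3^2 − 1 = 8. Prime factorization: 8 = 2^3.
f is primitive ⇔ z has order 8 in GF(3)[z]/(f), i.e. z^(8/q) ≠ 1 for each prime q | 8.
z^(4) mod f = 2.
None equal 1, so z has full order 8; f is primitive.

Yes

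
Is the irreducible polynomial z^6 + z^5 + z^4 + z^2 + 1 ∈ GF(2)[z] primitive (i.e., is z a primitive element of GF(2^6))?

Write f(z) = z^6 + z^5 + z^4 + z^2 + 1.
|GF(2^6)^×| = 2^6 − 1 = 63. Prime factorization: 63 = 3^2·7.
f is primitive ⇔ z has order 63 in GF(2)[z]/(f), i.e. z^(63/q) ≠ 1 for each prime q | 63.
z^(21) mod f = 1
z^(9) mod f = z^3 + 1.
Since z^(21) = 1, the order of z divides 21 < 63; not primitive.

No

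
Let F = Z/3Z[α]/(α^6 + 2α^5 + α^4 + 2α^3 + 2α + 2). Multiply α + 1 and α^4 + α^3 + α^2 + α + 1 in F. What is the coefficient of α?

2

Multiply in Z/3Z[α]: (α + 1)·(α^4 + α^3 + α^2 + α + 1) = α^5 + 2α^4 + 2α^3 + 2α^2 + 2α + 1.
Reduced: α^5 + 2α^4 + 2α^3 + 2α^2 + 2α + 1.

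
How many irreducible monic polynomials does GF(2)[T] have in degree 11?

186

x^(2^11) − x is the product of all monic irreducibles of degree dividing 11; Möbius inversion gives N = (1/11) Σ μ(11/d)·2^d.
Divisors of 11: 1, 11; μ(11/d) for each: -1, 1.
Σ = − 2^1 + 2^11 = 2046.
N = 2046/11 = 186.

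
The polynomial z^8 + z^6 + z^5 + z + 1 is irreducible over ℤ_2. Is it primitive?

Write f(z) = z^8 + z^6 + z^5 + z + 1.
|GF(2^8)^×| = 2^8 − 1 = 255. Prime factorization: 255 = 3·5·17.
f is primitive ⇔ z has order 255 in GF(2)[z]/(f), i.e. z^(255/q) ≠ 1 for each prime q | 255.
z^(85) mod f = z^7 + z^6 + z^5 + z^4.
z^(51) mod f = z^4 + z.
z^(15) mod f = z^7 + z^6 + z^3.
None equal 1, so z has full order 255; f is primitive.

Yes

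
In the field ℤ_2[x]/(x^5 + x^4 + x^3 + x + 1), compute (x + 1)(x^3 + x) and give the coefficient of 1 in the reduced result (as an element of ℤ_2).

Multiply in ℤ_2[x]: (x + 1)·(x^3 + x) = x^4 + x^3 + x^2 + x.
Reduced: x^4 + x^3 + x^2 + x.

0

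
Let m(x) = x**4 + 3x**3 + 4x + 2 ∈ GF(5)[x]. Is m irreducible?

Check for roots in GF(5): m(0) = 2; m(1) = 0 → root; m(2) = 0 → root; m(3) = 1; m(4) = 1.
m(1) = 0, so (x − 1) divides m(x); m is reducible.

No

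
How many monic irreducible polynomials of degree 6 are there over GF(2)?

9

By the necklace-counting formula, N_2(6) = (1/6) Σ_{d|6} μ(6/d)·2^d.
Divisors of 6: 1, 2, 3, 6; μ(6/d) for each: 1, -1, -1, 1.
Σ = 2^1 − 2^2 − 2^3 + 2^6 = 54.
N = 54/6 = 9.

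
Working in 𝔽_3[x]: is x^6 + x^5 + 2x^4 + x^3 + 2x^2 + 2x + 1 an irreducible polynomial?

Write f(x) = x^6 + x^5 + 2x^4 + x^3 + 2x^2 + 2x + 1.
Check for roots in 𝔽_3: f(0) = 1; f(1) = 1; f(2) = 2.
No roots, so no linear factors.
Monic irreducibles of degree 2 over GF(3): x^2 + 1, x^2 + x + 2, x^2 + 2x + 2.
None of them divide f (all give nonzero remainder).
Degree-3 irreducible divisors: test the 8 monic irreducibles of degree 3 over GF(3).
None of them divide f (all give nonzero remainder).
No irreducible factor of degree ≤ 3 exists, so f is irreducible over GF(3).

Yes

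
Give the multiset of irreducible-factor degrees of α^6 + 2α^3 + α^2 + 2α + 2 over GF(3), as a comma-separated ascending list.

Write f(α) = α^6 + 2α^3 + α^2 + 2α + 2.
Roots in GF(3): f(0) = 2; f(1) = 2; f(2) = 0 → root.
Linear factors from roots: (α + 1).
Complete factorization: f(α) = (α + 1)^2·(α^2 + 1)·(α^2 + α + 2).
Factor degrees with multiplicity: 1 + 1 + 2 + 2 = 6.

1, 1, 2, 2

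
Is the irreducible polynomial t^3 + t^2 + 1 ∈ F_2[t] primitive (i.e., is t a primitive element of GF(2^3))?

Yes

Write f(t) = t^3 + t^2 + 1.
|GF(2^3)^×| = 2^3 − 1 = 7. Prime factorization: 7 = 7.
f is primitive ⇔ t has order 7 in GF(2)[t]/(f), i.e. t^(7/q) ≠ 1 for each prime q | 7.
t^(1) mod f = t.
None equal 1, so t has full order 7; f is primitive.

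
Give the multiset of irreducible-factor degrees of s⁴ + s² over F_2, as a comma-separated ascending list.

1, 1, 1, 1

Write f(s) = s⁴ + s².
Roots in F_2: f(0) = 0 → root; f(1) = 0 → root.
Linear factors from roots: (s), (s + 1).
Complete factorization: f(s) = (s)^2·(s + 1)^2.
Factor degrees with multiplicity: 1 + 1 + 1 + 1 = 4.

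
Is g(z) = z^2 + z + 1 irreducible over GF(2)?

Check for roots in GF(2): g(0) = 1; g(1) = 1.
No roots. A degree-2 polynomial over a field with no linear factor is irreducible.

Yes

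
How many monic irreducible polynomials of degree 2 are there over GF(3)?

3

x^(3^2) − x is the product of all monic irreducibles of degree dividing 2; Möbius inversion gives N = (1/2) Σ μ(2/d)·3^d.
Divisors of 2: 1, 2; μ(2/d) for each: -1, 1.
Σ = − 3^1 + 3^2 = 6.
N = 6/2 = 3.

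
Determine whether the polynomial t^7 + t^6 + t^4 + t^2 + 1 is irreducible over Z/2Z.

Yes

Write P(t) = t^7 + t^6 + t^4 + t^2 + 1.
Check for roots in Z/2Z: P(0) = 1; P(1) = 1.
No roots, so no linear factors.
Monic irreducibles of degree 2 over GF(2): t^2 + t + 1.
None of them divide P (all give nonzero remainder).
Monic irreducibles of degree 3 over GF(2): t^3 + t + 1, t^3 + t^2 + 1.
None of them divide P (all give nonzero remainder).
No irreducible factor of degree ≤ 3 exists, so P is irreducible over GF(2).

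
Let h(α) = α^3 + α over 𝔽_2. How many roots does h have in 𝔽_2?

2

Evaluate at each of the 2 elements of 𝔽_2:
h(0) = 0 → root; h(1) = 0 → root.
Roots: {0, 1}.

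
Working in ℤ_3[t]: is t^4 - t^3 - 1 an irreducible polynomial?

Write f(t) = t^4 - t^3 - 1.
Check for roots in ℤ_3: f(0) = 2; f(1) = 2; f(2) = 1.
No roots, so no linear factors.
Monic irreducibles of degree 2 over GF(3): t^2 + 1, t^2 + t - 1, t^2 - t - 1.
None of them divide f (all give nonzero remainder).
No irreducible factor of degree ≤ 2 exists, so f is irreducible over GF(3).

Yes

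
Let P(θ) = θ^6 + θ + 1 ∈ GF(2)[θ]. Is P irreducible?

Check for roots in GF(2): P(0) = 1; P(1) = 1.
No roots, so no linear factors.
Monic irreducibles of degree 2 over GF(2): θ^2 + θ + 1.
None of them divide P (all give nonzero remainder).
Monic irreducibles of degree 3 over GF(2): θ^3 + θ + 1, θ^3 + θ^2 + 1.
None of them divide P (all give nonzero remainder).
No irreducible factor of degree ≤ 3 exists, so P is irreducible over GF(2).

Yes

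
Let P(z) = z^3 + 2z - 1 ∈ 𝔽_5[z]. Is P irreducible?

Check for roots in 𝔽_5: P(0) = 4; P(1) = 2; P(2) = 1; P(3) = 2; P(4) = 1.
No roots. A degree-3 polynomial over a field with no linear factor is irreducible.

Yes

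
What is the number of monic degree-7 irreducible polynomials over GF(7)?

The number of monic irreducibles of degree 7 over GF(7) is (1/7)·Σ_{d∣7} μ(7/d) 7^d.
Divisors of 7: 1, 7; μ(7/d) for each: -1, 1.
Σ = − 7^1 + 7^7 = 823536.
N = 823536/7 = 117648.

117648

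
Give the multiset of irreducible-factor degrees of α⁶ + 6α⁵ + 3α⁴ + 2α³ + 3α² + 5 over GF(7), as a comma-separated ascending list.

6

Write f(α) = α⁶ + 6α⁵ + 3α⁴ + 2α³ + 3α² + 5.
Complete factorization: f(α) = (α⁶ + 6α⁵ + 3α⁴ + 2α³ + 3α² + 5).
Factor degrees with multiplicity: 6 = 6.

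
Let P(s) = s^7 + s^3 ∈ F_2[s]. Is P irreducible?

No

Check for roots in F_2: P(0) = 0 → root; P(1) = 0 → root.
P(0) = 0, so (s) divides P(s); P is reducible.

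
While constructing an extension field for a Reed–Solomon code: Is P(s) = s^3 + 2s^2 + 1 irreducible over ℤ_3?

Check for roots in ℤ_3: P(0) = 1; P(1) = 1; P(2) = 2.
No roots. A degree-3 polynomial over a field with no linear factor is irreducible.

Yes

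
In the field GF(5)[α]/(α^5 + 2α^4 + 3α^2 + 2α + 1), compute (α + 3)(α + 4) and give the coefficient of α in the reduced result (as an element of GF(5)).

Multiply in GF(5)[α]: (α + 3)·(α + 4) = α^2 + 2α + 2.
Reduced: α^2 + 2α + 2.

2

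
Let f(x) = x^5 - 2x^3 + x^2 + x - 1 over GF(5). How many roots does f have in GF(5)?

Evaluate at each of the 5 elements of GF(5):
f(0) = 4; f(1) = 0 → root; f(2) = 1; f(3) = 0 → root; f(4) = 0 → root.
Roots: {1, 3, 4}.

3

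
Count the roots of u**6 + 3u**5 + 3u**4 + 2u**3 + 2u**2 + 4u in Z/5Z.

4

Write h(u) = u**6 + 3u**5 + 3u**4 + 2u**3 + 2u**2 + 4u.
Evaluate at each of the 5 elements of Z/5Z:
h(0) = 0 → root; h(1) = 0 → root; h(2) = 0 → root; h(3) = 0 → root; h(4) = 2.
Roots: {0, 1, 2, 3}.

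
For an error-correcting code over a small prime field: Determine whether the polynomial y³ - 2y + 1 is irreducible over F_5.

Write f(y) = y³ - 2y + 1.
Check for roots in F_5: f(0) = 1; f(1) = 0 → root; f(2) = 0 → root; f(3) = 2; f(4) = 2.
f(1) = 0, so (y − 1) divides f(y); f is reducible.

No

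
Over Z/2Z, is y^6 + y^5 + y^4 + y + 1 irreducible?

Write f(y) = y^6 + y^5 + y^4 + y + 1.
Check for roots in Z/2Z: f(0) = 1; f(1) = 1.
No roots, so no linear factors.
Monic irreducibles of degree 2 over GF(2): y^2 + y + 1.
None of them divide f (all give nonzero remainder).
Monic irreducibles of degree 3 over GF(2): y^3 + y + 1, y^3 + y^2 + 1.
None of them divide f (all give nonzero remainder).
No irreducible factor of degree ≤ 3 exists, so f is irreducible over GF(2).

Yes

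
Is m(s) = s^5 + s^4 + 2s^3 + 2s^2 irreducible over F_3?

No

Check for roots in F_3: m(0) = 0 → root; m(1) = 0 → root; m(2) = 0 → root.
m(0) = 0, so (s) divides m(s); m is reducible.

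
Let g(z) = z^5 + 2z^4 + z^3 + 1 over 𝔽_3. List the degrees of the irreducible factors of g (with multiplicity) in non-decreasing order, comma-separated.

Roots in 𝔽_3: g(0) = 1; g(1) = 2; g(2) = 1.
Complete factorization: g(z) = (z^2 + 1)·(z^3 + 2z^2 + 1).
Factor degrees with multiplicity: 2 + 3 = 5.

2, 3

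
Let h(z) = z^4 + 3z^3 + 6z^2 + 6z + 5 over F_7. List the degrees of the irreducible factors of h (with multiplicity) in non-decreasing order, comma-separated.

1, 3

Linear factors from roots: (z + 6).
Complete factorization: h(z) = (z + 6)·(z^3 + 4z^2 + 3z + 2).
Factor degrees with multiplicity: 1 + 3 = 4.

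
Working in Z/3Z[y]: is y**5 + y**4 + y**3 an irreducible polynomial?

No

Write P(y) = y**5 + y**4 + y**3.
Check for roots in Z/3Z: P(0) = 0 → root; P(1) = 0 → root; P(2) = 2.
P(0) = 0, so (y) divides P(y); P is reducible.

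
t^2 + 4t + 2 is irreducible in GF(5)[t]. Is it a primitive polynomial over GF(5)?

Yes

Write f(t) = t^2 + 4t + 2.
|GF(5^2)^×| = 5^2 − 1 = 24. Prime factorization: 24 = 2^3·3.
f is primitive ⇔ t has order 24 in GF(5)[t]/(f), i.e. t^(24/q) ≠ 1 for each prime q | 24.
t^(12) mod f = 4.
t^(8) mod f = 2t + 1.
None equal 1, so t has full order 24; f is primitive.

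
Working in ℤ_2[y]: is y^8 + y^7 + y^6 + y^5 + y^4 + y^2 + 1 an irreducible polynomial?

Yes

Write h(y) = y^8 + y^7 + y^6 + y^5 + y^4 + y^2 + 1.
Check for roots in ℤ_2: h(0) = 1; h(1) = 1.
No roots, so no linear factors.
Monic irreducibles of degree 2 over GF(2): y^2 + y + 1.
None of them divide h (all give nonzero remainder).
Monic irreducibles of degree 3 over GF(2): y^3 + y + 1, y^3 + y^2 + 1.
None of them divide h (all give nonzero remainder).
Monic irreducibles of degree 4 over GF(2): y^4 + y + 1, y^4 + y^3 + 1, y^4 + y^3 + y^2 + y + 1.
None of them divide h (all give nonzero remainder).
No irreducible factor of degree ≤ 4 exists, so h is irreducible over GF(2).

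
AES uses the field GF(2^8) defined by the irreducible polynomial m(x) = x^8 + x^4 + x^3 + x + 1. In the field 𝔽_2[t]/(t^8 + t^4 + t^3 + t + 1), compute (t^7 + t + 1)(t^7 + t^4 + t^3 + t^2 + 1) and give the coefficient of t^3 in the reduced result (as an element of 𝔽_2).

0

Multiply in 𝔽_2[t]: (t^7 + t + 1)·(t^7 + t^4 + t^3 + t^2 + 1) = t^14 + t^11 + t^10 + t^9 + t^8 + t^5 + t^2 + t + 1.
Reduce using t^8 ≡ t^4 + t^3 + t + 1 (mod t^8 + t^4 + t^3 + t + 1).
Reduced: t^5 + t^2.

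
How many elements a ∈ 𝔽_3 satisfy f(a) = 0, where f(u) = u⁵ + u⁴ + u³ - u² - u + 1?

1

Evaluate at each of the 3 elements of 𝔽_3:
f(0) = 1; f(1) = 2; f(2) = 0 → root.
Roots: {2}.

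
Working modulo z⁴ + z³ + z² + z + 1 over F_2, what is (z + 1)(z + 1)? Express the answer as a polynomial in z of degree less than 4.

Multiply in F_2[z]: (z + 1)·(z + 1) = z² + 1.
Reduced: z² + 1.

z^2 + 1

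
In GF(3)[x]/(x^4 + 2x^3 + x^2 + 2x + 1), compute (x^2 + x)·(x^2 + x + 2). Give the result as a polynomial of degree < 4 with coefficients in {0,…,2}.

Multiply in GF(3)[x]: (x^2 + x)·(x^2 + x + 2) = x^4 + 2x^3 + 2x.
Reduce using x^4 ≡ x^3 + 2x^2 + x + 2 (mod x^4 + 2x^3 + x^2 + 2x + 1).
Reduced: 2x^2 + 2.

2x^2 + 2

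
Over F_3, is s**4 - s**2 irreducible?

Write m(s) = s**4 - s**2.
Check for roots in F_3: m(0) = 0 → root; m(1) = 0 → root; m(2) = 0 → root.
m(0) = 0, so (s) divides m(s); m is reducible.

No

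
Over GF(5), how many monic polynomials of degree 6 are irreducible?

2580

By the necklace-counting formula, N_5(6) = (1/6) Σ_{d|6} μ(6/d)·5^d.
Divisors of 6: 1, 2, 3, 6; μ(6/d) for each: 1, -1, -1, 1.
Σ = 5^1 − 5^2 − 5^3 + 5^6 = 15480.
N = 15480/6 = 2580.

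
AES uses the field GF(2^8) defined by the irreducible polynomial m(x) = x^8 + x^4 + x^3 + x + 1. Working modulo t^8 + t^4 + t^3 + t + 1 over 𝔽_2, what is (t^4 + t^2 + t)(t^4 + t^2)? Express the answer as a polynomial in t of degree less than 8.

Multiply in 𝔽_2[t]: (t^4 + t^2 + t)·(t^4 + t^2) = t^8 + t^5 + t^4 + t^3.
Reduce using t^8 ≡ t^4 + t^3 + t + 1 (mod t^8 + t^4 + t^3 + t + 1).
Reduced: t^5 + t + 1.

t^5 + t + 1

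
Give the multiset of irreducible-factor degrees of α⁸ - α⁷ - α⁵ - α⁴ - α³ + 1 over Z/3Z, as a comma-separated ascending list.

8

Write f(α) = α⁸ - α⁷ - α⁵ - α⁴ - α³ + 1.
Roots in Z/3Z: f(0) = 1; f(1) = 1; f(2) = 1.
Complete factorization: f(α) = (α⁸ - α⁷ - α⁵ - α⁴ - α³ + 1).
Factor degrees with multiplicity: 8 = 8.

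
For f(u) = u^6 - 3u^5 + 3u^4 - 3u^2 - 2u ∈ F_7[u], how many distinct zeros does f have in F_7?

Evaluate at each of the 7 elements of F_7:
f(0) = 0 → root; f(1) = 3; f(2) = 0 → root; f(3) = 0 → root; f(4) = 0 → root; f(5) = 4; f(6) = 6.
Roots: {0, 2, 3, 4}.

4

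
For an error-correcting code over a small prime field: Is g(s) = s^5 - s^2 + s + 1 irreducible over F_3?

Yes

Check for roots in F_3: g(0) = 1; g(1) = 2; g(2) = 1.
No roots, so no linear factors.
Monic irreducibles of degree 2 over GF(3): s^2 + 1, s^2 + s - 1, s^2 - s - 1.
None of them divide g (all give nonzero remainder).
No irreducible factor of degree ≤ 2 exists, so g is irreducible over GF(3).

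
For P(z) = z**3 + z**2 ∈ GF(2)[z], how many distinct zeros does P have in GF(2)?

Evaluate at each of the 2 elements of GF(2):
P(0) = 0 → root; P(1) = 0 → root.
Roots: {0, 1}.

2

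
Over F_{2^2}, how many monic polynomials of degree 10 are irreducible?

The number of monic irreducibles of degree 10 over GF(4) is (1/10)·Σ_{d∣10} μ(10/d) 4^d.
Divisors of 10: 1, 2, 5, 10; μ(10/d) for each: 1, -1, -1, 1.
Σ = 4^1 − 4^2 − 4^5 + 4^10 = 1047540.
N = 1047540/10 = 104754.

104754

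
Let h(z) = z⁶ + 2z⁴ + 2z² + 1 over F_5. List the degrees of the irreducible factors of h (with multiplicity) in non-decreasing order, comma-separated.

1, 1, 2, 2

Roots in F_5: h(0) = 1; h(1) = 1; h(2) = 0 → root; h(3) = 0 → root; h(4) = 1.
Linear factors from roots: (z + 3), (z + 2).
Complete factorization: h(z) = (z + 2)·(z + 3)·(z² + z + 1)·(z² + 4z + 1).
Factor degrees with multiplicity: 1 + 1 + 2 + 2 = 6.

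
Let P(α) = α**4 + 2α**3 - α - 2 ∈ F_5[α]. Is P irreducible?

No

Check for roots in F_5: P(0) = 3; P(1) = 0 → root; P(2) = 3; P(3) = 0 → root; P(4) = 3.
P(1) = 0, so (α − 1) divides P(α); P is reducible.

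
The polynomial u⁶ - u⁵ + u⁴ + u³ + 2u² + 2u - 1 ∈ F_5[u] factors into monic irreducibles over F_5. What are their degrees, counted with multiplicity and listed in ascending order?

Write g(u) = u⁶ - u⁵ + u⁴ + u³ + 2u² + 2u - 1.
Roots in F_5: g(0) = 4; g(1) = 0 → root; g(2) = 2; g(3) = 2; g(4) = 1.
Linear factors from roots: (u - 1).
Complete factorization: g(u) = (u - 1)·(u² - 2)·(u³ - 2u + 2).
Factor degrees with multiplicity: 1 + 2 + 3 = 6.

1, 2, 3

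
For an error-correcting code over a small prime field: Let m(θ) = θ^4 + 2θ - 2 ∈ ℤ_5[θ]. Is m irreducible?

No

Check for roots in ℤ_5: m(0) = 3; m(1) = 1; m(2) = 3; m(3) = 0 → root; m(4) = 2.
m(3) = 0, so (θ − 3) divides m(θ); m is reducible.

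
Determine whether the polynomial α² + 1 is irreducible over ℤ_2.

No

Write P(α) = α² + 1.
Check for roots in ℤ_2: P(0) = 1; P(1) = 0 → root.
P(1) = 0, so (α − 1) divides P(α); P is reducible.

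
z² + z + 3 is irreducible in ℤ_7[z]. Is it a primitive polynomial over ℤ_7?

Write f(z) = z² + z + 3.
|GF(7^2)^×| = 7^2 − 1 = 48. Prime factorization: 48 = 2^4·3.
f is primitive ⇔ z has order 48 in GF(7)[z]/(f), i.e. z^(48/q) ≠ 1 for each prime q | 48.
z^(24) mod f = 6.
z^(16) mod f = 2.
None equal 1, so z has full order 48; f is primitive.

Yes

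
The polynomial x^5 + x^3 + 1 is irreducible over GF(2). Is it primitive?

Yes

Write f(x) = x^5 + x^3 + 1.
|GF(2^5)^×| = 2^5 − 1 = 31. Prime factorization: 31 = 31.
f is primitive ⇔ x has order 31 in GF(2)[x]/(f), i.e. x^(31/q) ≠ 1 for each prime q | 31.
x^(1) mod f = x.
None equal 1, so x has full order 31; f is primitive.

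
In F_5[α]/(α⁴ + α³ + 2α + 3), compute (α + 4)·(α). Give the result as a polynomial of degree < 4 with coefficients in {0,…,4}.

Multiply in F_5[α]: (α + 4)·(α) = α² + 4α.
Reduced: α² + 4α.

α^2 + 4α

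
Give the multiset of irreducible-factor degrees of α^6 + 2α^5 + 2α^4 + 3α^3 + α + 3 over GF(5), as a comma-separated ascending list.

1, 2, 3

Write g(α) = α^6 + 2α^5 + 2α^4 + 3α^3 + α + 3.
Roots in GF(5): g(0) = 3; g(1) = 2; g(2) = 4; g(3) = 4; g(4) = 0 → root.
Linear factors from roots: (α + 1).
Complete factorization: g(α) = (α + 1)·(α^2 + 4α + 2)·(α^3 + 2α^2 + α + 4).
Factor degrees with multiplicity: 1 + 2 + 3 = 6.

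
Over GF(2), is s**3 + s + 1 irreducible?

Write f(s) = s**3 + s + 1.
Check for roots in GF(2): f(0) = 1; f(1) = 1.
No roots. A degree-3 polynomial over a field with no linear factor is irreducible.

Yes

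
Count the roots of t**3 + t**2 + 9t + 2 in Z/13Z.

Write g(t) = t**3 + t**2 + 9t + 2.
Evaluate at each of the 13 elements of Z/13Z:
g(0) = 2; g(1) = 0 → root; g(2) = 6; g(3) = 0 → root; g(4) = 1; g(5) = 2; g(6) = 9; g(7) = 2; g(8) = 0 → root; g(9) = 9; g(10) = 9; g(11) = 6; g(12) = 6.
Roots: {1, 3, 8}.

3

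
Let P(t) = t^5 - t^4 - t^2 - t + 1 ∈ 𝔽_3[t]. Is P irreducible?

Yes

Check for roots in 𝔽_3: P(0) = 1; P(1) = 2; P(2) = 2.
No roots, so no linear factors.
Monic irreducibles of degree 2 over GF(3): t^2 + 1, t^2 + t - 1, t^2 - t - 1.
None of them divide P (all give nonzero remainder).
No irreducible factor of degree ≤ 2 exists, so P is irreducible over GF(3).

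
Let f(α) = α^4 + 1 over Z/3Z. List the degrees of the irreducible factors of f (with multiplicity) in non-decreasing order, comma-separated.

Roots in Z/3Z: f(0) = 1; f(1) = 2; f(2) = 2.
Complete factorization: f(α) = (α^2 + α - 1)·(α^2 - α - 1).
Factor degrees with multiplicity: 2 + 2 = 4.

2, 2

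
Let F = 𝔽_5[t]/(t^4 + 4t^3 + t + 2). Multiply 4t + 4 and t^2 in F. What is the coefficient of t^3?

4

Multiply in 𝔽_5[t]: (4t + 4)·(t^2) = 4t^3 + 4t^2.
Reduced: 4t^3 + 4t^2.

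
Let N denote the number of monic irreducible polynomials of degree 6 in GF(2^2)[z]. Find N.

By the necklace-counting formula, N_4(6) = (1/6) Σ_{d|6} μ(6/d)·4^d.
Divisors of 6: 1, 2, 3, 6; μ(6/d) for each: 1, -1, -1, 1.
Σ = 4^1 − 4^2 − 4^3 + 4^6 = 4020.
N = 4020/6 = 670.

670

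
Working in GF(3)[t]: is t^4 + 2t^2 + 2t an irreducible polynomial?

No

Write h(t) = t^4 + 2t^2 + 2t.
Check for roots in GF(3): h(0) = 0 → root; h(1) = 2; h(2) = 1.
h(0) = 0, so (t) divides h(t); h is reducible.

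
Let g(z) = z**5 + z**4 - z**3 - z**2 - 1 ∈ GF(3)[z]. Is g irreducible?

Yes

Check for roots in GF(3): g(0) = 2; g(1) = 2; g(2) = 2.
No roots, so no linear factors.
Monic irreducibles of degree 2 over GF(3): z**2 + 1, z**2 + z - 1, z**2 - z - 1.
None of them divide g (all give nonzero remainder).
No irreducible factor of degree ≤ 2 exists, so g is irreducible over GF(3).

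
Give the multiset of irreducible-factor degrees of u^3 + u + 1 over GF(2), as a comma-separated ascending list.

Write g(u) = u^3 + u + 1.
Roots in GF(2): g(0) = 1; g(1) = 1.
Complete factorization: g(u) = (u^3 + u + 1).
Factor degrees with multiplicity: 3 = 3.

3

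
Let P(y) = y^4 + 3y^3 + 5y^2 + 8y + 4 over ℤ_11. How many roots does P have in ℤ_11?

1

Evaluate at each of the 11 elements of ℤ_11:
P(0) = 4; P(1) = 10; P(2) = 3; P(3) = 4; P(4) = 3; P(5) = 3; P(6) = 9; P(7) = 6; P(8) = 3; P(9) = 0 → root; P(10) = 10.
Roots: {9}.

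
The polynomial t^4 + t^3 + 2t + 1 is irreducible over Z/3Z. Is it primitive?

No

Write f(t) = t^4 + t^3 + 2t + 1.
|GF(3^4)^×| = 3^4 − 1 = 80. Prime factorization: 80 = 2^4·5.
f is primitive ⇔ t has order 80 in GF(3)[t]/(f), i.e. t^(80/q) ≠ 1 for each prime q | 80.
t^(40) mod f = 1
t^(16) mod f = 2t^2 + t + 1.
Since t^(40) = 1, the order of t divides 40 < 80; not primitive.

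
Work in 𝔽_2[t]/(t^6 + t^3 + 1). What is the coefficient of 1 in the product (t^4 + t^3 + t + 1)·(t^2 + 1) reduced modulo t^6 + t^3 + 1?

0

Multiply in 𝔽_2[t]: (t^4 + t^3 + t + 1)·(t^2 + 1) = t^6 + t^5 + t^4 + t^2 + t + 1.
Reduce using t^6 ≡ t^3 + 1 (mod t^6 + t^3 + 1).
Reduced: t^5 + t^4 + t^3 + t^2 + t.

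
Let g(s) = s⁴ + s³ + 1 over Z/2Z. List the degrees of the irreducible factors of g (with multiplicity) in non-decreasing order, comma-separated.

Roots in Z/2Z: g(0) = 1; g(1) = 1.
Complete factorization: g(s) = (s⁴ + s³ + 1).
Factor degrees with multiplicity: 4 = 4.

4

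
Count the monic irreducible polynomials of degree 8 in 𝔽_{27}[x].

35303625630

x^(27^8) − x is the product of all monic irreducibles of degree dividing 8; Möbius inversion gives N = (1/8) Σ μ(8/d)·27^d.
Divisors of 8: 1, 2, 4, 8; μ(8/d) for each: 0, 0, -1, 1.
Σ = − 27^4 + 27^8 = 282429005040.
N = 282429005040/8 = 35303625630.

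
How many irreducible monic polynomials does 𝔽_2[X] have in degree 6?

The number of monic irreducibles of degree 6 over GF(2) is (1/6)·Σ_{d∣6} μ(6/d) 2^d.
Divisors of 6: 1, 2, 3, 6; μ(6/d) for each: 1, -1, -1, 1.
Σ = 2^1 − 2^2 − 2^3 + 2^6 = 54.
N = 54/6 = 9.

9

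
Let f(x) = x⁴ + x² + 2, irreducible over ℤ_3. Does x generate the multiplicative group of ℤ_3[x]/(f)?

|GF(3^4)^×| = 3^4 − 1 = 80. Prime factorization: 80 = 2^4·5.
f is primitive ⇔ x has order 80 in GF(3)[x]/(f), i.e. x^(80/q) ≠ 1 for each prime q | 80.
x^(40) mod f = 2.
x^(16) mod f = 1
Since x^(16) = 1, the order of x divides 16 < 80; not primitive.

No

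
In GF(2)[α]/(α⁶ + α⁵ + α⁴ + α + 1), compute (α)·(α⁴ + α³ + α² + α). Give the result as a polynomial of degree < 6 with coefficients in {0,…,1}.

Multiply in GF(2)[α]: (α)·(α⁴ + α³ + α² + α) = α⁵ + α⁴ + α³ + α².
Reduced: α⁵ + α⁴ + α³ + α².

α^5 + α^4 + α^3 + α^2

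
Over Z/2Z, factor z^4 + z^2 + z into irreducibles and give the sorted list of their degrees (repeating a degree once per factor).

1, 3

Write f(z) = z^4 + z^2 + z.
Roots in Z/2Z: f(0) = 0 → root; f(1) = 1.
Linear factors from roots: (z).
Complete factorization: f(z) = (z)·(z^3 + z + 1).
Factor degrees with multiplicity: 1 + 3 = 4.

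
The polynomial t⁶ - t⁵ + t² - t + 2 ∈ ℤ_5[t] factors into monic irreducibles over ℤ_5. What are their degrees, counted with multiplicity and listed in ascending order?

Write h(t) = t⁶ - t⁵ + t² - t + 2.
Roots in ℤ_5: h(0) = 2; h(1) = 2; h(2) = 1; h(3) = 4; h(4) = 1.
Complete factorization: h(t) = (t⁶ - t⁵ + t² - t + 2).
Factor degrees with multiplicity: 6 = 6.

6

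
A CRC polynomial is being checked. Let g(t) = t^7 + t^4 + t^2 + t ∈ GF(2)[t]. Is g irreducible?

No

Check for roots in GF(2): g(0) = 0 → root; g(1) = 0 → root.
g(0) = 0, so (t) divides g(t); g is reducible.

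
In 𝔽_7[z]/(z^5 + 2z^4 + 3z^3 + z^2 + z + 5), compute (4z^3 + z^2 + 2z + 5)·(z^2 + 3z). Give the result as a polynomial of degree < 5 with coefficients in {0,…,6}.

Multiply in 𝔽_7[z]: (4z^3 + z^2 + 2z + 5)·(z^2 + 3z) = 4z^5 + 6z^4 + 5z^3 + 4z^2 + z.
Reduce using z^5 ≡ 5z^4 + 4z^3 + 6z^2 + 6z + 2 (mod z^5 + 2z^4 + 3z^3 + z^2 + z + 5).
Reduced: 5z^4 + 4z + 1.

5z^4 + 4z + 1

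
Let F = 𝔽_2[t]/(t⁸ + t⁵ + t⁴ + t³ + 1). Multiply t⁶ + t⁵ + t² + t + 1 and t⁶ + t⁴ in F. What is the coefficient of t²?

Multiply in 𝔽_2[t]: (t⁶ + t⁵ + t² + t + 1)·(t⁶ + t⁴) = t¹² + t¹¹ + t¹⁰ + t⁹ + t⁸ + t⁷ + t⁵ + t⁴.
Reduce using t⁸ ≡ t⁵ + t⁴ + t³ + 1 (mod t⁸ + t⁵ + t⁴ + t³ + 1).
Reduced: t⁵ + t⁴ + t² + 1.

1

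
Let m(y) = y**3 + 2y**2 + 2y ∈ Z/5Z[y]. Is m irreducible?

No

Check for roots in Z/5Z: m(0) = 0 → root; m(1) = 0 → root; m(2) = 0 → root; m(3) = 1; m(4) = 4.
m(0) = 0, so (y) divides m(y); m is reducible.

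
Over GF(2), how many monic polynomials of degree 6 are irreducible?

9

The number of monic irreducibles of degree 6 over GF(2) is (1/6)·Σ_{d∣6} μ(6/d) 2^d.
Divisors of 6: 1, 2, 3, 6; μ(6/d) for each: 1, -1, -1, 1.
Σ = 2^1 − 2^2 − 2^3 + 2^6 = 54.
N = 54/6 = 9.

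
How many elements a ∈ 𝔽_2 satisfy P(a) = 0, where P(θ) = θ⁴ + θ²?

Evaluate at each of the 2 elements of 𝔽_2:
P(0) = 0 → root; P(1) = 0 → root.
Roots: {0, 1}.

2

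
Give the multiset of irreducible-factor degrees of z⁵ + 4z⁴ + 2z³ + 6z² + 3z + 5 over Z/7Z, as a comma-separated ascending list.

1, 1, 1, 1, 1

Write g(z) = z⁵ + 4z⁴ + 2z³ + 6z² + 3z + 5.
Linear factors from roots: (z + 6), (z + 5), (z + 3).
Complete factorization: g(z) = (z + 3)·(z + 5)^2·(z + 6)^2.
Factor degrees with multiplicity: 1 + 1 + 1 + 1 + 1 = 5.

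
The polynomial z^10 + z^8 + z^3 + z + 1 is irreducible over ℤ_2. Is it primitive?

Write f(z) = z^10 + z^8 + z^3 + z + 1.
|GF(2^10)^×| = 2^10 − 1 = 1023. Prime factorization: 1023 = 3·11·31.
f is primitive ⇔ z has order 1023 in GF(2)[z]/(f), i.e. z^(1023/q) ≠ 1 for each prime q | 1023.
z^(341) mod f = z^7 + z^4 + z + 1.
z^(93) mod f = 1
z^(33) mod f = z^9 + z^6 + z^3.
Since z^(93) = 1, the order of z divides 93 < 1023; not primitive.

No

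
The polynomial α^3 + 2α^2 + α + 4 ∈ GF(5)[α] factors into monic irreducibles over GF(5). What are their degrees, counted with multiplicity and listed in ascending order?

Write f(α) = α^3 + 2α^2 + α + 4.
Roots in GF(5): f(0) = 4; f(1) = 3; f(2) = 2; f(3) = 2; f(4) = 4.
Complete factorization: f(α) = (α^3 + 2α^2 + α + 4).
Factor degrees with multiplicity: 3 = 3.

3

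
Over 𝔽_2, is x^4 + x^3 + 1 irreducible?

Write P(x) = x^4 + x^3 + 1.
Check for roots in 𝔽_2: P(0) = 1; P(1) = 1.
No roots, so no linear factors.
Monic irreducibles of degree 2 over GF(2): x^2 + x + 1.
None of them divide P (all give nonzero remainder).
No irreducible factor of degree ≤ 2 exists, so P is irreducible over GF(2).

Yes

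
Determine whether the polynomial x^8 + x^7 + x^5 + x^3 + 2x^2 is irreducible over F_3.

No

Write m(x) = x^8 + x^7 + x^5 + x^3 + 2x^2.
Check for roots in F_3: m(0) = 0 → root; m(1) = 0 → root; m(2) = 0 → root.
m(0) = 0, so (x) divides m(x); m is reducible.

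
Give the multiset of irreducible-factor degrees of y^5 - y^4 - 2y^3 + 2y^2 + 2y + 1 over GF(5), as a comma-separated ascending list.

Write g(y) = y^5 - y^4 - 2y^3 + 2y^2 + 2y + 1.
Roots in GF(5): g(0) = 1; g(1) = 3; g(2) = 3; g(3) = 3; g(4) = 1.
Complete factorization: g(y) = (y^5 - y^4 - 2y^3 + 2y^2 + 2y + 1).
Factor degrees with multiplicity: 5 = 5.

5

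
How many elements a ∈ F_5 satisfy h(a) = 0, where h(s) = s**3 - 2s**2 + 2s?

3

Evaluate at each of the 5 elements of F_5:
h(0) = 0 → root; h(1) = 1; h(2) = 4; h(3) = 0 → root; h(4) = 0 → root.
Roots: {0, 3, 4}.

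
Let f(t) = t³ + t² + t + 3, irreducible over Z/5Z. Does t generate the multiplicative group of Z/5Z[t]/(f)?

|GF(5^3)^×| = 5^3 − 1 = 124. Prime factorization: 124 = 2^2·31.
f is primitive ⇔ t has order 124 in GF(5)[t]/(f), i.e. t^(124/q) ≠ 1 for each prime q | 124.
t^(62) mod f = 4.
t^(4) mod f = 3t + 3.
None equal 1, so t has full order 124; f is primitive.

Yes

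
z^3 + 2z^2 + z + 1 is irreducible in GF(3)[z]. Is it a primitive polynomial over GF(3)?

Write f(z) = z^3 + 2z^2 + z + 1.
|GF(3^3)^×| = 3^3 − 1 = 26. Prime factorization: 26 = 2·13.
f is primitive ⇔ z has order 26 in GF(3)[z]/(f), i.e. z^(26/q) ≠ 1 for each prime q | 26.
z^(13) mod f = 2.
z^(2) mod f = z^2.
None equal 1, so z has full order 26; f is primitive.

Yes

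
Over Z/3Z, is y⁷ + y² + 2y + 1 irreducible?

Yes

Write m(y) = y⁷ + y² + 2y + 1.
Check for roots in Z/3Z: m(0) = 1; m(1) = 2; m(2) = 2.
No roots, so no linear factors.
Monic irreducibles of degree 2 over GF(3): y² + 1, y² + y + 2, y² + 2y + 2.
None of them divide m (all give nonzero remainder).
Degree-3 irreducible divisors: test the 8 monic irreducibles of degree 3 over GF(3).
None of them divide m (all give nonzero remainder).
No irreducible factor of degree ≤ 3 exists, so m is irreducible over GF(3).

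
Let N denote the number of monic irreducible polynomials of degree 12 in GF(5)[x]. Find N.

Gauss's count: N_{5}(12) = (1/12) Σ_{d|12} μ(12/d)·5^d.
Divisors of 12: 1, 2, 3, 4, 6, 12; μ(12/d) for each: 0, 1, 0, -1, -1, 1.
Σ = 5^2 − 5^4 − 5^6 + 5^12 = 244124400.
N = 244124400/12 = 20343700.

20343700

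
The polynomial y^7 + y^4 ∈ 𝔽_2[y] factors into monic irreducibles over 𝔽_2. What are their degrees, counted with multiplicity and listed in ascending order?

1, 1, 1, 1, 1, 2

Write g(y) = y^7 + y^4.
Roots in 𝔽_2: g(0) = 0 → root; g(1) = 0 → root.
Linear factors from roots: (y), (y + 1).
Complete factorization: g(y) = (y + 1)·(y)^4·(y^2 + y + 1).
Factor degrees with multiplicity: 1 + 1 + 1 + 1 + 1 + 2 = 7.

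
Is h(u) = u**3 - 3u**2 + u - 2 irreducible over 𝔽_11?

Yes

Check each element of 𝔽_11 for a root: h(0)=9, h(1)=8, h(2)=7, h(3)=1, h(4)=7, h(5)=9, h(6)=2, h(7)=3, h(8)=7, h(9)=9, h(10)=4.
No roots. A degree-3 polynomial over a field with no linear factor is irreducible.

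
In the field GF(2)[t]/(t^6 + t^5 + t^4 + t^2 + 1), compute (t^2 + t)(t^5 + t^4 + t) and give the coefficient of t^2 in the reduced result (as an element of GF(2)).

0

Multiply in GF(2)[t]: (t^2 + t)·(t^5 + t^4 + t) = t^7 + t^5 + t^3 + t^2.
Reduce using t^6 ≡ t^5 + t^4 + t^2 + 1 (mod t^6 + t^5 + t^4 + t^2 + 1).
Reduced: t^5 + t^4 + t + 1.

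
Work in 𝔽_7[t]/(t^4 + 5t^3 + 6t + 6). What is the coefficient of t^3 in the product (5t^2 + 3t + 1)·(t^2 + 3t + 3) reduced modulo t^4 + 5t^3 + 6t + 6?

Multiply in 𝔽_7[t]: (5t^2 + 3t + 1)·(t^2 + 3t + 3) = 5t^4 + 4t^3 + 4t^2 + 5t + 3.
Reduce using t^4 ≡ 2t^3 + t + 1 (mod t^4 + 5t^3 + 6t + 6).
Reduced: 4t^2 + 3t + 1.

0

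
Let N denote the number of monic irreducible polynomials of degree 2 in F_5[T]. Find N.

10

By the necklace-counting formula, N_5(2) = (1/2) Σ_{d|2} μ(2/d)·5^d.
Divisors of 2: 1, 2; μ(2/d) for each: -1, 1.
Σ = − 5^1 + 5^2 = 20.
N = 20/2 = 10.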